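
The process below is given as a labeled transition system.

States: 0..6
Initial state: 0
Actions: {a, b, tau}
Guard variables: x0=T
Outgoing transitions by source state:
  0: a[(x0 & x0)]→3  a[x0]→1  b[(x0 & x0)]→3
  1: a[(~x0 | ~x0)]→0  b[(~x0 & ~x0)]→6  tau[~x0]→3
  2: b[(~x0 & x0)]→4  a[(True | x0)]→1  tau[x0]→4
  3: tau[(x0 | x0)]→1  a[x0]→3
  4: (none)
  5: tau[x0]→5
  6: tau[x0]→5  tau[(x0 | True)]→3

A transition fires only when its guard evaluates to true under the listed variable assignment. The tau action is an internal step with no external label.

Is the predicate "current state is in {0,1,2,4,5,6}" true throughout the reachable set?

Answer: INVARIANT VIOLATED at state 3

Analysis:
Safe = {0,1,2,4,5,6}
Reachable = {0,1,3}
  0: safe
  1: safe
  3: ✗ unsafe
witness against invariant: a → 3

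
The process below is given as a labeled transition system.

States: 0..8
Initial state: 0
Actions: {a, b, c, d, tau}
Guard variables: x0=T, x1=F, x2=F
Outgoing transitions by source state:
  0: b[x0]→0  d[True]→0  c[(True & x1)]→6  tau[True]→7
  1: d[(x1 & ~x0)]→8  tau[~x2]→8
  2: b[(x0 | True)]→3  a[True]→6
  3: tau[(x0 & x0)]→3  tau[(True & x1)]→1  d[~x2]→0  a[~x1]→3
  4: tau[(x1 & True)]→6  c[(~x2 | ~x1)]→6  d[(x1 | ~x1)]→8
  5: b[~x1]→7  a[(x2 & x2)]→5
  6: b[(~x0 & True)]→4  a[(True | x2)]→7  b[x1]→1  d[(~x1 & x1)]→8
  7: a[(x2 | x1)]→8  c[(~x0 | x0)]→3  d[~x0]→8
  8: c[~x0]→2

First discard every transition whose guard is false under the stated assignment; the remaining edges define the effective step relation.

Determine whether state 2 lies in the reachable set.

Guard filter leaves 14 enabled edge(s).
Layer 0: {0}
Layer 1: {7}  total {0,7}
Layer 2: {3}  total {0,3,7}
Reach set: {0,3,7}

Answer: UNREACHABLE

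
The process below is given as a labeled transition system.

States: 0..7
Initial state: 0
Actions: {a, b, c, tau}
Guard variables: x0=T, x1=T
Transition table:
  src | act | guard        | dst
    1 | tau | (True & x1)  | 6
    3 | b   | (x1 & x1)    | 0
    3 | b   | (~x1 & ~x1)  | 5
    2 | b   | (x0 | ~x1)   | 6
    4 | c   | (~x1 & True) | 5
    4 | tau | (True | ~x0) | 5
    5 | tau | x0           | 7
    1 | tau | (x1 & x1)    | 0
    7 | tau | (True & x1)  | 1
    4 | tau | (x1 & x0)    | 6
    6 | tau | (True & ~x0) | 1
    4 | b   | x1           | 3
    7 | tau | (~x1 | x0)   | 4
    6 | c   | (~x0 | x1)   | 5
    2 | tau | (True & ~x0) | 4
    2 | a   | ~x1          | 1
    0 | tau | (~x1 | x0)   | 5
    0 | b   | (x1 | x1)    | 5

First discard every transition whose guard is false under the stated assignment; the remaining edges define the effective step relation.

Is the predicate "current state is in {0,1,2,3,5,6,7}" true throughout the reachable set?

Safe = {0,1,2,3,5,6,7}
R = {0,1,3,4,5,6,7}
  0: safe
  1: safe
  3: safe
  4: VIOLATES
  5: safe
  6: safe
  7: safe
reach 4 via tau·tau·tau — violates

Answer: INVARIANT VIOLATED at state 4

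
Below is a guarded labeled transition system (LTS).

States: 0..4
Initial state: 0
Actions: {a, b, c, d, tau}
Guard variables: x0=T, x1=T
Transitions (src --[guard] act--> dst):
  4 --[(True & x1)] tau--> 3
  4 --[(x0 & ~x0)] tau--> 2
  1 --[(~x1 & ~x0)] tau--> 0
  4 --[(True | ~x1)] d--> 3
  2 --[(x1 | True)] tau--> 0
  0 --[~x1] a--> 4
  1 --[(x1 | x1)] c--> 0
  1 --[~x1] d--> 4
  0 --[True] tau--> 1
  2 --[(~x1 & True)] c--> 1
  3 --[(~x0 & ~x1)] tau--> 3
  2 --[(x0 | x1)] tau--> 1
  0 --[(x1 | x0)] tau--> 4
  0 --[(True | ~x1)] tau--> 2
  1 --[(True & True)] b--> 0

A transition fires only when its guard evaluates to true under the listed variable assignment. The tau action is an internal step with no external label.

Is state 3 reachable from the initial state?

Answer: REACHABLE

Working:
Guard filter leaves 9 enabled edge(s).
depth 0: {0}
depth 1: {1,2,4}  cumulative {0,1,2,4}
depth 2: {3}  cumulative {0,1,2,3,4}
Reach set: {0,1,2,3,4}
trace reaching 3: tau·tau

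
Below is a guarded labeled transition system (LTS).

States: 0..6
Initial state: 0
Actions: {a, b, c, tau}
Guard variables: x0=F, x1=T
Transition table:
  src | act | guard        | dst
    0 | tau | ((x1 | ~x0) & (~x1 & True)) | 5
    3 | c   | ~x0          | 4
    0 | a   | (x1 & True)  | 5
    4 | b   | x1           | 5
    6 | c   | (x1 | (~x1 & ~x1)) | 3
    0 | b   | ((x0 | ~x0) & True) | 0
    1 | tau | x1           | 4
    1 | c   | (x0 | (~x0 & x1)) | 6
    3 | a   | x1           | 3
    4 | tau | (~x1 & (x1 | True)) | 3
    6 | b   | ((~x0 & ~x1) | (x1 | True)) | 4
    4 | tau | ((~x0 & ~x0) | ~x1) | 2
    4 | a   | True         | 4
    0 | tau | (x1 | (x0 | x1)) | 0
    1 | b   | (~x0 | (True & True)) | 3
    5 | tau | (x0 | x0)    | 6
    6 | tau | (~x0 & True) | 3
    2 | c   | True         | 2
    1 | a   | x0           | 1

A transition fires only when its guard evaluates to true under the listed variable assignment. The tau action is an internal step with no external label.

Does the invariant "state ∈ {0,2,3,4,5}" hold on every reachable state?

Answer: INVARIANT HOLDS

Trace:
Inv-set: {0,2,3,4,5}
R = {0,5}
  0: safe
  5: safe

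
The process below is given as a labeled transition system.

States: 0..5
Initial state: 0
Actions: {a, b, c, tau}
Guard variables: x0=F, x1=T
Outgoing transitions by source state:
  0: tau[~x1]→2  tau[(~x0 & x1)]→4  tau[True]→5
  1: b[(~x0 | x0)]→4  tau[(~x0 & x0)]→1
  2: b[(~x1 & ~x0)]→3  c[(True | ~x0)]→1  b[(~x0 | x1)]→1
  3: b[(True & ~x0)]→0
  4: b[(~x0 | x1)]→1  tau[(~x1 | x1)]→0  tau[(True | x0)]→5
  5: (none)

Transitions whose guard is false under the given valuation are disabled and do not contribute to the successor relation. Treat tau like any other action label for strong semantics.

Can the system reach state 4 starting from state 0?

Answer: REACHABLE

Analysis:
Guard filter leaves 9 enabled edge(s).
depth 0: {0}
depth 1: {4,5}  now seen {0,4,5}
depth 2: {1}  now seen {0,1,4,5}
Reachable = {0,1,4,5}
trace reaching 4: tau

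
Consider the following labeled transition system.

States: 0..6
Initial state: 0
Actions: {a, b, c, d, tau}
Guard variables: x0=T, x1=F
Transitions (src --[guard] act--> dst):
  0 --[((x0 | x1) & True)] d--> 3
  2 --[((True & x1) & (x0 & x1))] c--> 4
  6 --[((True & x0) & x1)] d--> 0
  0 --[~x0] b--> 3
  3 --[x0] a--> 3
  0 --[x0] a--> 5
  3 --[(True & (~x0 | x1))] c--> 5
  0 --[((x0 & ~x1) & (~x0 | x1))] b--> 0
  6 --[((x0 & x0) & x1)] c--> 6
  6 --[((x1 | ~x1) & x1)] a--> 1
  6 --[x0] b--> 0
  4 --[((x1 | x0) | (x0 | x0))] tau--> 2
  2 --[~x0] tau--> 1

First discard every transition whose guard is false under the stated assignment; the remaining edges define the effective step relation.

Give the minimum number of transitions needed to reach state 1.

Answer: UNREACHABLE

Working:
Breadth-first toward 1:
  Layer 0: {0}
  Layer 1: {3,5}
1 never appears.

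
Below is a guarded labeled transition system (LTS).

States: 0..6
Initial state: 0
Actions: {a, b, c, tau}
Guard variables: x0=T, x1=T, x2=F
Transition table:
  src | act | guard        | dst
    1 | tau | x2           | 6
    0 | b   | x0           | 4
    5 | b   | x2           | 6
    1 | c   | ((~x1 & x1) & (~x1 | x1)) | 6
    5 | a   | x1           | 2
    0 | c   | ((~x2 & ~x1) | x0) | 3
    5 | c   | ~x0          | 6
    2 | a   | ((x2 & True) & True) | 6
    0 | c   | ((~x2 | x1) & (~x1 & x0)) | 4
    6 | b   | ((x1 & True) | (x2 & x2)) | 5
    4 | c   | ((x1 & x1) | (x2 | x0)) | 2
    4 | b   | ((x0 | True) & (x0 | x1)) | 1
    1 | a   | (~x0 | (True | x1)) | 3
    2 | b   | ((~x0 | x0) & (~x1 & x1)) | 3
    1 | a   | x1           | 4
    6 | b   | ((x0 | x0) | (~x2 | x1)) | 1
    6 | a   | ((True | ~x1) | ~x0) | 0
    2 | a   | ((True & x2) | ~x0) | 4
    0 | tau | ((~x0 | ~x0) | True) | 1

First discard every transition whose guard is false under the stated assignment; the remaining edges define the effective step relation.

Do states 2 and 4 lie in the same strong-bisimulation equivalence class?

Answer: NOT BISIMILAR

Trace:
Refine partition for ~:
  π0 = {{0,1,2,3,4,5,6}}
  π1 = {{0},{1,5},{2,3},{4},{6}}
  π2 = {{0},{1},{2,3},{4},{5},{6}}
Fixed point at round 3; 6 class(es).
[2]={2,3}  [4]={4}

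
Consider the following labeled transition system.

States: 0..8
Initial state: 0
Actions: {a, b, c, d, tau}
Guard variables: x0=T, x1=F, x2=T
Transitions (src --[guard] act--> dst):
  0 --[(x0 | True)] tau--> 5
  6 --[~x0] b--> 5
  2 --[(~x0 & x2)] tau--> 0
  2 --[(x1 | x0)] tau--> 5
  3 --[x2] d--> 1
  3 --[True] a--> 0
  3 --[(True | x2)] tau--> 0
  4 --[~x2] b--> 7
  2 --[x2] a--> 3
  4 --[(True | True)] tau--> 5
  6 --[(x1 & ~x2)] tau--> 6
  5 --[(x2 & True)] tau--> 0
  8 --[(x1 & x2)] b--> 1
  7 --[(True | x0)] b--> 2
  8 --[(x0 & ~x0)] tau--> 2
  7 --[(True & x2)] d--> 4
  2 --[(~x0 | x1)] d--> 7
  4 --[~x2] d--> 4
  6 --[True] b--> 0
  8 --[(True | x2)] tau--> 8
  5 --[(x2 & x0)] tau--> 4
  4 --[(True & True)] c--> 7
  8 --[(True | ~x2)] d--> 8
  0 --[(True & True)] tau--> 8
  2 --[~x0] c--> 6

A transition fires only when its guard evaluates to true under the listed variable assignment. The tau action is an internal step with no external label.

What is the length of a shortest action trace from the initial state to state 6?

Answer: UNREACHABLE

Working:
BFS to 6:
  Layer 0: {0}
  Layer 1: {5,8}
  Layer 2: {4}
  Layer 3: {7}
  Layer 4: {2}
  Layer 5: {3}
  Layer 6: {1}
6 never appears.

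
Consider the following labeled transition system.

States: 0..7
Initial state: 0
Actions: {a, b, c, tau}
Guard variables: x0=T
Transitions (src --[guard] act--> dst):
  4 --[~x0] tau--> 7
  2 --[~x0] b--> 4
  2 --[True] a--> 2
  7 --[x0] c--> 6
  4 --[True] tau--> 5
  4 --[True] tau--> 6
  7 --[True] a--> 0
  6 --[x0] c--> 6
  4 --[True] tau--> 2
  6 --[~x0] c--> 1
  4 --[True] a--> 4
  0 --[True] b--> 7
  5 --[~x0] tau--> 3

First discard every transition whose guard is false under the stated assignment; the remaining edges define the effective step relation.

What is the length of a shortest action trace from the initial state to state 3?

Layered search for 3:
  Layer 0: {0}
  Layer 1: {7}
  Layer 2: {6}
3 never appears.

Answer: UNREACHABLE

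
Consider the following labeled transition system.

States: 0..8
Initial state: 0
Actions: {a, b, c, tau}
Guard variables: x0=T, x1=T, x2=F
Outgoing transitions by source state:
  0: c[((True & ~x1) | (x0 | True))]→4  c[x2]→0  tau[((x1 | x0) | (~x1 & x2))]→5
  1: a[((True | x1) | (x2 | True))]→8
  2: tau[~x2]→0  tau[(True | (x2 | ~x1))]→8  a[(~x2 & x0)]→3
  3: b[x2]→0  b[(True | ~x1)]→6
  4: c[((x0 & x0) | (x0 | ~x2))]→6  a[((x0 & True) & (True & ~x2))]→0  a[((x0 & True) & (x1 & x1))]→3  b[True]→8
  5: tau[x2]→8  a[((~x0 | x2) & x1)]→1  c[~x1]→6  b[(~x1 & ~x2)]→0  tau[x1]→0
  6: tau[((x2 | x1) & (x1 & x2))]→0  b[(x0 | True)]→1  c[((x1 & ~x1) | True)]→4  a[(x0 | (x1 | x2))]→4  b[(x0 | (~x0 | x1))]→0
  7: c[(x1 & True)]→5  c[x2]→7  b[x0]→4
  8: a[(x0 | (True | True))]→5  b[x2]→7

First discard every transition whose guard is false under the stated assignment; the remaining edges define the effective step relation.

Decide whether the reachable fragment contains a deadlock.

Answer: DEADLOCK-FREE

Trace:
Reach set: {0,1,3,4,5,6,8}
  0: c→4  tau→5  [2 out]
  1: a→8  [1 out]
  3: b→6  [1 out]
  4: a→0  a→3  b→8  c→6  [4 out]
  5: tau→0  [1 out]
  6: a→4  b→0  b→1  c→4  [4 out]
  8: a→5  [1 out]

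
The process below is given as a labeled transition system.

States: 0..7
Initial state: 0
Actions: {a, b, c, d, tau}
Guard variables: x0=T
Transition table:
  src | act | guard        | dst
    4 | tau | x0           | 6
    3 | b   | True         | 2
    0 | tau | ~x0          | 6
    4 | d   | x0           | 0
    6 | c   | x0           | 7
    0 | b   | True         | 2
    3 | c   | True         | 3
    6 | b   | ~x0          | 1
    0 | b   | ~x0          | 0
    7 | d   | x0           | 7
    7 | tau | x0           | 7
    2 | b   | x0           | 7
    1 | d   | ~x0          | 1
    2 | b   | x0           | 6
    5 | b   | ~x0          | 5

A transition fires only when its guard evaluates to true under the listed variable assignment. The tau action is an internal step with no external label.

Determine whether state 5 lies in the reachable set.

Answer: UNREACHABLE

Trace:
Guard filter leaves 10 enabled edge(s).
L0 = {0}
L1 = {2}  cumulative {0,2}
L2 = {6,7}  cumulative {0,2,6,7}
R = {0,2,6,7}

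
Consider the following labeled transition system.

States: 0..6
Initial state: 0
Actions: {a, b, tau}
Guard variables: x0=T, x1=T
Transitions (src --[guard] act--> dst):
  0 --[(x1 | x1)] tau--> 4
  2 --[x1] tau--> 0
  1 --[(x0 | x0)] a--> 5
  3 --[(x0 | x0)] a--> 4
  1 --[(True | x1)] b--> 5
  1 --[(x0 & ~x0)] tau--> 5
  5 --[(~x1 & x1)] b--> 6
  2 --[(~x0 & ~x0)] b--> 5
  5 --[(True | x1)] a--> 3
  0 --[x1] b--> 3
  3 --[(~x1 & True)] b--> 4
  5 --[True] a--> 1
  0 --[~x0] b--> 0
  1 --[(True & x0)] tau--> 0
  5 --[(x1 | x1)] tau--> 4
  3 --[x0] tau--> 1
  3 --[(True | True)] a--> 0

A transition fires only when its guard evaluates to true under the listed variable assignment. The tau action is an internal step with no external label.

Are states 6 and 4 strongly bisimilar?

Bisimulation quotient by refinement:
  round 0: {{0,1,2,3,4,5,6}}
  round 1: {{0},{1},{2},{3,5},{4,6}}
  round 2: {{0},{1},{2},{3},{4,6},{5}}
6 equivalence class(es) (converged in 3)
class of 6: {4,6}; class of 4: {4,6}

Answer: BISIMILAR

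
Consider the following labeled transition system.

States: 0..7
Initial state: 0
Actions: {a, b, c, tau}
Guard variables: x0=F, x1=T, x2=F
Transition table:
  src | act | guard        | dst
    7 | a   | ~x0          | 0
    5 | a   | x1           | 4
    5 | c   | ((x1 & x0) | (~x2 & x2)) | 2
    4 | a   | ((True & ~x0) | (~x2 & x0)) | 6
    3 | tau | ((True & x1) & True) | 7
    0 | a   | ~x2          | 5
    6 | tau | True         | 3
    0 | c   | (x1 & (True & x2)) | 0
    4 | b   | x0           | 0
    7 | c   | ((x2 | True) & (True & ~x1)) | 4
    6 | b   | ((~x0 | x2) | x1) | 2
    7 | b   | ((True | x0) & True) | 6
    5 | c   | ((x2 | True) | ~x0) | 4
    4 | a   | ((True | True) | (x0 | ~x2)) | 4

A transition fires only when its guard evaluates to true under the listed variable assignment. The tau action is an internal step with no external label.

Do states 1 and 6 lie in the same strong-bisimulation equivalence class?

Bisimulation quotient by refinement:
  P[0] = {{0,1,2,3,4,5,6,7}}
  P[1] = {{0,4},{1,2},{3},{5},{6},{7}}
  P[2] = {{0},{1,2},{3},{4},{5},{6},{7}}
Fixed point at round 3; 7 class(es).
1∈{1,2}, 6∈{6}

Answer: NOT BISIMILAR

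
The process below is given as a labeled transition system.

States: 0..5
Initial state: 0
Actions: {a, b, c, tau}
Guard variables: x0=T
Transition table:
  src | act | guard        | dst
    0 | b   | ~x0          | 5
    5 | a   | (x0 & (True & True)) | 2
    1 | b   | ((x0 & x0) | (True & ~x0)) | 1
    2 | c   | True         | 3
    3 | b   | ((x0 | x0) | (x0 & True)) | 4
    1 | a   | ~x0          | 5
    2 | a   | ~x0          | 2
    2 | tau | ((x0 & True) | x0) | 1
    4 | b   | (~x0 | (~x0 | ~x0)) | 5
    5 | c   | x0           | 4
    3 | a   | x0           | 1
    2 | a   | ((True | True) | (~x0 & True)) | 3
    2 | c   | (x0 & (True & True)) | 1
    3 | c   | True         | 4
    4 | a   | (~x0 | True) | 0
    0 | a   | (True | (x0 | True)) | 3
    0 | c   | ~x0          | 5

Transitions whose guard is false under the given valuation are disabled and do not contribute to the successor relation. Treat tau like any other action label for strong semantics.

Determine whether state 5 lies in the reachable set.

Guard filter leaves 12 enabled edge(s).
L0 = {0}
L1 = {3}  now seen {0,3}
L2 = {1,4}  now seen {0,1,3,4}
Reachable = {0,1,3,4}

Answer: UNREACHABLE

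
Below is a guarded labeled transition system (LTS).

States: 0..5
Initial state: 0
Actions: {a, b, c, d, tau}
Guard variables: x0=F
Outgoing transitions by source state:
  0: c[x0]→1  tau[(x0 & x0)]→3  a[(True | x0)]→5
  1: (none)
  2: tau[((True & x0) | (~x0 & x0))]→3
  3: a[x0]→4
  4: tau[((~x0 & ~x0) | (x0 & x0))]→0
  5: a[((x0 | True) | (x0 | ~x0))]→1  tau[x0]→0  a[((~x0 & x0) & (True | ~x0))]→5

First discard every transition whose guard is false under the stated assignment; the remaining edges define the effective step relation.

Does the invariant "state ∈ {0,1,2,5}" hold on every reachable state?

Answer: INVARIANT HOLDS

Analysis:
Inv-set: {0,1,2,5}
R = {0,1,5}
  0: ✓
  1: ✓
  5: ✓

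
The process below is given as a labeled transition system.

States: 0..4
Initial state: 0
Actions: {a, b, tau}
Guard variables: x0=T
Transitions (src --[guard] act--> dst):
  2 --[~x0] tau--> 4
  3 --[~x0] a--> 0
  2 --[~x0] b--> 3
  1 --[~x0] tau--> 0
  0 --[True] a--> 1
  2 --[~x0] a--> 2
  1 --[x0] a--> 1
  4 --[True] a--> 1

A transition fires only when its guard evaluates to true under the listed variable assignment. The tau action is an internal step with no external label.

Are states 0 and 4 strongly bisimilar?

Answer: BISIMILAR

Working:
Refine partition for ~:
  P[0] = {{0,1,2,3,4}}
  P[1] = {{0,1,4},{2,3}}
2 equivalence class(es) (converged in 2)
0∈{0,1,4}, 4∈{0,1,4}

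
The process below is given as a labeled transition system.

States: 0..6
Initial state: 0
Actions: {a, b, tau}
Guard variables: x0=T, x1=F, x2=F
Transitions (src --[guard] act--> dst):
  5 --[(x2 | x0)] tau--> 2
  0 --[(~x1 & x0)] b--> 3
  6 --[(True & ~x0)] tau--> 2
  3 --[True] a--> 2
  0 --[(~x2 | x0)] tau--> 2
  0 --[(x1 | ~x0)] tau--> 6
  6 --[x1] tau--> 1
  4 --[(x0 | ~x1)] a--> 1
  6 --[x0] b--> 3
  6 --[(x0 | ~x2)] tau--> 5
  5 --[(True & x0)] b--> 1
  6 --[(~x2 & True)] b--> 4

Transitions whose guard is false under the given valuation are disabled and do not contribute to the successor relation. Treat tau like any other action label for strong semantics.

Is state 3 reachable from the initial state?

After dropping false guards: 9 live edges.
L0 = {0}
L1 = {2,3}  total {0,2,3}
R = {0,2,3}
witness 3: b

Answer: REACHABLE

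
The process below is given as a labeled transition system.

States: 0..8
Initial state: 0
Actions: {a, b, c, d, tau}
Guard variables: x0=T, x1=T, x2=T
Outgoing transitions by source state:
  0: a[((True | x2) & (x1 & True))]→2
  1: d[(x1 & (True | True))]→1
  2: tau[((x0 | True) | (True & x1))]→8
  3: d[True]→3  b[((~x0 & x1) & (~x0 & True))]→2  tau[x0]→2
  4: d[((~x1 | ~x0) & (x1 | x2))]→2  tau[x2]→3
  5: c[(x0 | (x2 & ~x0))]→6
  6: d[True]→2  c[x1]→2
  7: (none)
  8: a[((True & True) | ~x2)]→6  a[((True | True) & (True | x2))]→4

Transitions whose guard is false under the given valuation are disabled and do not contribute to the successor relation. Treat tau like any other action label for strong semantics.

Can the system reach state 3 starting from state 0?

11 transition(s) survive guard evaluation.
Layer 0: {0}
Layer 1: {2}  cumulative {0,2}
Layer 2: {8}  cumulative {0,2,8}
Layer 3: {4,6}  cumulative {0,2,4,6,8}
Layer 4: {3}  cumulative {0,2,3,4,6,8}
Reachable = {0,2,3,4,6,8}
witness 3: a·tau·a·tau

Answer: REACHABLE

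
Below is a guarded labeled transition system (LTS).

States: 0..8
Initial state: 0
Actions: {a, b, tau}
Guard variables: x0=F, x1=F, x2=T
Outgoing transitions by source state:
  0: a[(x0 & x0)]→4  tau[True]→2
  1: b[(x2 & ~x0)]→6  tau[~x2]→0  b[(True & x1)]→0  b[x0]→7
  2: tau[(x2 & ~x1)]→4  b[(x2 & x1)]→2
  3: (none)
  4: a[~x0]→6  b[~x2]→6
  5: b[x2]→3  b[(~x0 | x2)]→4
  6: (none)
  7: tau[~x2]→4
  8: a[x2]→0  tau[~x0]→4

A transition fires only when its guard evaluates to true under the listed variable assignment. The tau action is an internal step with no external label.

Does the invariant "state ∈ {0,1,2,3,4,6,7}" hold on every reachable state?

Answer: INVARIANT HOLDS

Trace:
Inv-set: {0,1,2,3,4,6,7}
R = {0,2,4,6}
  0: ✓
  2: ✓
  4: ✓
  6: ✓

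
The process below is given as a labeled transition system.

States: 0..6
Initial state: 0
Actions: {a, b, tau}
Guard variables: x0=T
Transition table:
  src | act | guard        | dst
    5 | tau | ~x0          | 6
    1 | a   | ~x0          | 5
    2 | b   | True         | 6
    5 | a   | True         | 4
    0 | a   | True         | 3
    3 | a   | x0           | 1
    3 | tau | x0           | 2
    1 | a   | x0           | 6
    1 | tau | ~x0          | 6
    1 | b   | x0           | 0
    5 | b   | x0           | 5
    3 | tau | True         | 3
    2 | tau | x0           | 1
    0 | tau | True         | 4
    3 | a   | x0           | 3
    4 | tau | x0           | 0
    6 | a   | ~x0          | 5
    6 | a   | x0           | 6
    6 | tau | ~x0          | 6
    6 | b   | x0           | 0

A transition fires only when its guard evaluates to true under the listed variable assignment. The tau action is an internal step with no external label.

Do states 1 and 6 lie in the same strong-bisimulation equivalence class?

Answer: BISIMILAR

Trace:
Bisimulation quotient by refinement:
  P[0] = {{0,1,2,3,4,5,6}}
  P[1] = {{0,3},{1,5,6},{2},{4}}
  P[2] = {{0},{1,6},{2},{3},{4},{5}}
stable after 3 split(s): 6 block(s)
1∈{1,6}, 6∈{1,6}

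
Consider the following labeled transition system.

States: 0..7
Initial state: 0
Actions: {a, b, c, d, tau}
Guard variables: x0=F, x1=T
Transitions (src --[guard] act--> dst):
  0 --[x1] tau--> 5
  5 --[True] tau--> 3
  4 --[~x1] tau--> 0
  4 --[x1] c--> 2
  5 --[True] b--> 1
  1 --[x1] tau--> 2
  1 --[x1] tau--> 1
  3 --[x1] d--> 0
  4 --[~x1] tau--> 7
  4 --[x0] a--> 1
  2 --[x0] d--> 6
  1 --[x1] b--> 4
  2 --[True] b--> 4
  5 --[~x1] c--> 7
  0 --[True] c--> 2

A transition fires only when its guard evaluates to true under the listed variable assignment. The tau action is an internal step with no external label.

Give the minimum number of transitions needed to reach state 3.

Breadth-first toward 3:
  Layer 0: {0}
  Layer 1: {2,5}
  Layer 2: {1,3,4}
3 enters at depth 2; path tau·tau

Answer: 2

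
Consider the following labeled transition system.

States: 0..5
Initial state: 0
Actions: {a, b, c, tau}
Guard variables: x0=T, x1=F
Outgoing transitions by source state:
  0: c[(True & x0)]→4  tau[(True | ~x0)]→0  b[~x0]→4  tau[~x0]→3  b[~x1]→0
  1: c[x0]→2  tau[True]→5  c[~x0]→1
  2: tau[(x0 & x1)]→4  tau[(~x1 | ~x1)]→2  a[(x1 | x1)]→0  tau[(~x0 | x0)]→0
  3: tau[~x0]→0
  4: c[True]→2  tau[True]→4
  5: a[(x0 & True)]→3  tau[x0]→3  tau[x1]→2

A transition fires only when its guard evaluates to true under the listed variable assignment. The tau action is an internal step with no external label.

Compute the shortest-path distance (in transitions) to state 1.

Breadth-first toward 1:
  Layer 0: {0}
  Layer 1: {4}
  Layer 2: {2}
1 never appears.

Answer: UNREACHABLE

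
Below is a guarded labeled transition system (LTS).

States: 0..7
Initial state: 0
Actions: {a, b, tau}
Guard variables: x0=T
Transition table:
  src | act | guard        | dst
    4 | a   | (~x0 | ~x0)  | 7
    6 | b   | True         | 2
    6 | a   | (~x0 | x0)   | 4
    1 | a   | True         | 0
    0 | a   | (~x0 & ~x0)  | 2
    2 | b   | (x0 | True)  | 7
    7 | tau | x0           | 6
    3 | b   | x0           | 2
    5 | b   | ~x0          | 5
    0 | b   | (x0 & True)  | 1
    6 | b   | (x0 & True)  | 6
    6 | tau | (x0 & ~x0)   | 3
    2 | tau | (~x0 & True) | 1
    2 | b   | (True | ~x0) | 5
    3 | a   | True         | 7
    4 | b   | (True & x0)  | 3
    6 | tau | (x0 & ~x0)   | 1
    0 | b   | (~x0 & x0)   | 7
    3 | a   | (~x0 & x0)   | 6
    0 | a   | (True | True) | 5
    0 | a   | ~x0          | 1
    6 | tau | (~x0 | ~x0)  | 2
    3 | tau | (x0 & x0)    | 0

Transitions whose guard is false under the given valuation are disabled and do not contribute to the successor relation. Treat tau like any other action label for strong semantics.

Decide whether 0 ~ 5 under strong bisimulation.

Answer: NOT BISIMILAR

Analysis:
Compute ~ classes (split until stable):
  P[0] = {{0,1,2,3,4,5,6,7}}
  P[1] = {{0,6},{1},{2,4},{3},{5},{7}}
  P[2] = {{0},{1},{2},{3},{4},{5},{6},{7}}
8 equivalence class(es) (converged in 3)
[0]={0}  [5]={5}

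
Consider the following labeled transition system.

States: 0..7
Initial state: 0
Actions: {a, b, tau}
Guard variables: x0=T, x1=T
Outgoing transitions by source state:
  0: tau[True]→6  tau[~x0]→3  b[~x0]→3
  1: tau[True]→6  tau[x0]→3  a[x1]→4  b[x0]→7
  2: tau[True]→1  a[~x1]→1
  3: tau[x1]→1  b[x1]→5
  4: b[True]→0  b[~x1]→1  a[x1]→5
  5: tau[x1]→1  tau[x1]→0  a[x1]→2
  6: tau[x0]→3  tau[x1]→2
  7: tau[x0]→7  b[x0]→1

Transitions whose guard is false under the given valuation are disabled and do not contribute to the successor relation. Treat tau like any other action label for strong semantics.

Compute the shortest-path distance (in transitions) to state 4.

Breadth-first toward 4:
  L0 = {0}
  L1 = {6}
  L2 = {2,3}
  L3 = {1,5}
  L4 = {4,7}
first hit 4 at d=4 via tau·tau·tau·a

Answer: 4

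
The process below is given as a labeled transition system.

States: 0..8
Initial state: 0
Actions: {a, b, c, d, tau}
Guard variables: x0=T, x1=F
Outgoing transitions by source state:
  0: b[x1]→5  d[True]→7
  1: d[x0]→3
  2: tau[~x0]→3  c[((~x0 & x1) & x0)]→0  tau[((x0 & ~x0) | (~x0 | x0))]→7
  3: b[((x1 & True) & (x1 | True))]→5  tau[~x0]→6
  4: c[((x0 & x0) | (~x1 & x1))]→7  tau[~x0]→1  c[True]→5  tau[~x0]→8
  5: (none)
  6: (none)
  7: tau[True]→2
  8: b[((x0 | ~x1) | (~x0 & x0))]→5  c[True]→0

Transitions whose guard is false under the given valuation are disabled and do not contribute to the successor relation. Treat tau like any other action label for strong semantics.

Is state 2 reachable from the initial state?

Answer: REACHABLE

Working:
8 transition(s) survive guard evaluation.
Layer 0: {0}
Layer 1: {7}  total {0,7}
Layer 2: {2}  total {0,2,7}
Reach set: {0,2,7}
Path to 2: d·tau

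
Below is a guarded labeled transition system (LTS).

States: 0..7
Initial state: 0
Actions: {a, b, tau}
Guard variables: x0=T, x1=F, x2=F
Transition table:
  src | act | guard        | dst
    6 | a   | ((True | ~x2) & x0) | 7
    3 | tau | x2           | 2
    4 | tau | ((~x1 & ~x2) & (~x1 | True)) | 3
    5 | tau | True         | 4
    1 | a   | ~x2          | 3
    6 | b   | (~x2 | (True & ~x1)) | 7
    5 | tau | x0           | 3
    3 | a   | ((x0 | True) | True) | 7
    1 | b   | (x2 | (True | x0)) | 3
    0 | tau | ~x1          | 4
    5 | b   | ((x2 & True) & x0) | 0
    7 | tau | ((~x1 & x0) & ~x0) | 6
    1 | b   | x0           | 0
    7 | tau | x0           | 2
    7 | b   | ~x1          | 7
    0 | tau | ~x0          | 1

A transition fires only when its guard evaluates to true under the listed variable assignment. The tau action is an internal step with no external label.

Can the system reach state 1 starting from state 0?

Answer: UNREACHABLE

Trace:
Guard filter leaves 12 enabled edge(s).
depth 0: {0}
depth 1: {4}  total {0,4}
depth 2: {3}  total {0,3,4}
depth 3: {7}  total {0,3,4,7}
depth 4: {2}  total {0,2,3,4,7}
R = {0,2,3,4,7}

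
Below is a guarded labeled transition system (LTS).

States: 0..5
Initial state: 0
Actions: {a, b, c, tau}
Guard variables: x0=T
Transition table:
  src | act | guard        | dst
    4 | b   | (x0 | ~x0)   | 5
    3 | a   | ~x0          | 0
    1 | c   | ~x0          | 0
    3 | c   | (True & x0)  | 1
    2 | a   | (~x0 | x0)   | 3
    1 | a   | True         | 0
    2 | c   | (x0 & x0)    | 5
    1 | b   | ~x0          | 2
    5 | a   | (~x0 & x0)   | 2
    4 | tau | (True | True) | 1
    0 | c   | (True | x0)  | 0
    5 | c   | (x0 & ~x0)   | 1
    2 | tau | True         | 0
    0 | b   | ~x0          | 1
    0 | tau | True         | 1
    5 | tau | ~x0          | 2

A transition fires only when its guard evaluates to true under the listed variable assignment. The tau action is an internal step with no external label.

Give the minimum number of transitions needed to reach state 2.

Answer: UNREACHABLE

Analysis:
BFS to 2:
  L0 = {0}
  L1 = {1}
2 never appears.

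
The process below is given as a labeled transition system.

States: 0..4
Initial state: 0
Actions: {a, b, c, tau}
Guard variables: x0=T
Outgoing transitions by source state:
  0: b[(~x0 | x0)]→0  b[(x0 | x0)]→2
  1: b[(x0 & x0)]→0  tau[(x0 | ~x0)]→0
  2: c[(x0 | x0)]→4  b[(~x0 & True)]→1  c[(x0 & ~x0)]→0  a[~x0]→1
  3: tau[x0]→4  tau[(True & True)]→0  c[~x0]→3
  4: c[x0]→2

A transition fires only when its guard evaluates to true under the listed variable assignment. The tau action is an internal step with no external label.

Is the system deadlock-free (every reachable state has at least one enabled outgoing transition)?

Reachable = {0,2,4}
  0: b→0  b→2  [deg 2]
  2: c→4  [deg 1]
  4: c→2  [deg 1]

Answer: DEADLOCK-FREE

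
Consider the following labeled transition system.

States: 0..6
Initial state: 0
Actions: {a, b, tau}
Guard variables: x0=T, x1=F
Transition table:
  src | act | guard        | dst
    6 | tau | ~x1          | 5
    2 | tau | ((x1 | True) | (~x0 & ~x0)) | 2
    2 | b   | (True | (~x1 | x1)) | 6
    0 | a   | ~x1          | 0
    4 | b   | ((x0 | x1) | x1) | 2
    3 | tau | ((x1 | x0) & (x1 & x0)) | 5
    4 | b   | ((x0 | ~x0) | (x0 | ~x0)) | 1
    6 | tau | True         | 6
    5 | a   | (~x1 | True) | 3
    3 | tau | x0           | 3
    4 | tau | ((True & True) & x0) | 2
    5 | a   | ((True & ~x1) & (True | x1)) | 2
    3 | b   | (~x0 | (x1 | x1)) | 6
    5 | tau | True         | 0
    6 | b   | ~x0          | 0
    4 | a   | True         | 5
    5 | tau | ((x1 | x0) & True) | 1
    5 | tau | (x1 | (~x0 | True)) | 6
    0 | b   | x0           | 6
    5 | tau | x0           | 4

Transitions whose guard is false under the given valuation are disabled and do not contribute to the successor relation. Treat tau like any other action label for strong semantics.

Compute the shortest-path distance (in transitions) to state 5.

Layered search for 5:
  L0 = {0}
  L1 = {6}
  L2 = {5}
5 enters at depth 2; path b·tau

Answer: 2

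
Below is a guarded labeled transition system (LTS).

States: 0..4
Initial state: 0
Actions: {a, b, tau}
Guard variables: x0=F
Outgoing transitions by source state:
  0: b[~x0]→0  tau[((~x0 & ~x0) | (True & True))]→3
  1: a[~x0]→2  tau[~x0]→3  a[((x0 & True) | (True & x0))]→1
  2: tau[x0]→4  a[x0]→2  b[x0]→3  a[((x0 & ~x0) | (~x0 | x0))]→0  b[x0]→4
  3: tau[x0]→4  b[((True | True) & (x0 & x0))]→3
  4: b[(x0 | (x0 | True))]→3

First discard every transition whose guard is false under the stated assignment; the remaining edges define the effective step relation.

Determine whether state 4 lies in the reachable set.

6 transition(s) survive guard evaluation.
L0 = {0}
L1 = {3}  total {0,3}
Reachable = {0,3}

Answer: UNREACHABLE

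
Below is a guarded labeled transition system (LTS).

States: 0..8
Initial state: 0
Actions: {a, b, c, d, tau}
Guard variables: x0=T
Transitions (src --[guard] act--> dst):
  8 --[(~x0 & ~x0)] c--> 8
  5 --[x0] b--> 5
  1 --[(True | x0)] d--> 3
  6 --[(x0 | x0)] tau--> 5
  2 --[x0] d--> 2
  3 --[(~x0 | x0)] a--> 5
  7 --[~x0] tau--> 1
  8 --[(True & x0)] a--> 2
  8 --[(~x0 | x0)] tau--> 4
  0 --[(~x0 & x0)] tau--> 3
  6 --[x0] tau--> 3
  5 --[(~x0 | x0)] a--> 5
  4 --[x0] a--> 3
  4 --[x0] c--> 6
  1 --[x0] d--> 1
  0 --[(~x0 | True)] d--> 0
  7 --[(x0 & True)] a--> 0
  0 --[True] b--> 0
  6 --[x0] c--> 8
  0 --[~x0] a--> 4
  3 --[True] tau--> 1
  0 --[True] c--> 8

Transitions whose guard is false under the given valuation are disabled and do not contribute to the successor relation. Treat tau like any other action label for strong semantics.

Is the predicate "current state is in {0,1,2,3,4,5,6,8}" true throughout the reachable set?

Allowed set {0,1,2,3,4,5,6,8}
Reach set: {0,1,2,3,4,5,6,8}
  0: ok
  1: ok
  2: ok
  3: ok
  4: ok
  5: ok
  6: ok
  8: ok

Answer: INVARIANT HOLDS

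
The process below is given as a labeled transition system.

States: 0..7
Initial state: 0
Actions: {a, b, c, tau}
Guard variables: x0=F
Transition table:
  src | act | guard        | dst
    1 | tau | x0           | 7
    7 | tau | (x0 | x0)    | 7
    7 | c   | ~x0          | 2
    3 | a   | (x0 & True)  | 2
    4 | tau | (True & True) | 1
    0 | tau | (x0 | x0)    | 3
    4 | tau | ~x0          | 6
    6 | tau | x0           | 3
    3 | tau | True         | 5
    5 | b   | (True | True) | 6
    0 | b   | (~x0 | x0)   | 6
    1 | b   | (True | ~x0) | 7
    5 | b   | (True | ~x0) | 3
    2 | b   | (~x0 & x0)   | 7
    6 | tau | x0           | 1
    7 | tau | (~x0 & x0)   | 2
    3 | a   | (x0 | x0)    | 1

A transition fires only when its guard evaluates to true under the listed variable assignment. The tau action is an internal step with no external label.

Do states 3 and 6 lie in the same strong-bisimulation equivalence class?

Compute ~ classes (split until stable):
  P[0] = {{0,1,2,3,4,5,6,7}}
  P[1] = {{0,1,5},{2,6},{3,4},{7}}
  P[2] = {{0},{1},{2,6},{3},{4},{5},{7}}
Fixed point at round 3; 7 class(es).
class of 3: {3}; class of 6: {2,6}

Answer: NOT BISIMILAR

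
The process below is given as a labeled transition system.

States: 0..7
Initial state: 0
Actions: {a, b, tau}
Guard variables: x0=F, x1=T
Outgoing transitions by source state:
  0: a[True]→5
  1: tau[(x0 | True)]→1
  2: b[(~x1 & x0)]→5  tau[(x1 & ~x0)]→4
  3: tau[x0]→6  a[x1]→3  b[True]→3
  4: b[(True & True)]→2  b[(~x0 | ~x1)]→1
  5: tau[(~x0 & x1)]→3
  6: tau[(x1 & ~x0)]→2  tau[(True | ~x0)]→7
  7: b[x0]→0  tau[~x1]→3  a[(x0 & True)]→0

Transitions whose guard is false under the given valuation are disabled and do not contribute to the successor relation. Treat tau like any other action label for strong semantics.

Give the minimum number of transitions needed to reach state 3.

Breadth-first toward 3:
  L0 = {0}
  L1 = {5}
  L2 = {3}
3 enters at depth 2; path a·tau

Answer: 2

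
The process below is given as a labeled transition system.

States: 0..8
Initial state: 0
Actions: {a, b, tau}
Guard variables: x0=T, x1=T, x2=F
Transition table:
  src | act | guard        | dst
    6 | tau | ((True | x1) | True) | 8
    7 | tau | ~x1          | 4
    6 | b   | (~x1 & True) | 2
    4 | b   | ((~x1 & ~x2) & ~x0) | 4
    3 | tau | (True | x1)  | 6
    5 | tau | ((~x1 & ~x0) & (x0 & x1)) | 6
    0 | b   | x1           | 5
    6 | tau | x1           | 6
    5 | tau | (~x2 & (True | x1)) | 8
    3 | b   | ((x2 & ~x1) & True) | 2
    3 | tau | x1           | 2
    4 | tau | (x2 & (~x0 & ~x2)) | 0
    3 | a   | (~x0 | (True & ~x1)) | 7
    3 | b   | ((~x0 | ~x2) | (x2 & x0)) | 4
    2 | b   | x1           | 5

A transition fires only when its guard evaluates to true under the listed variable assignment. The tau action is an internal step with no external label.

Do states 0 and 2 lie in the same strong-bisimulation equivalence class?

Answer: BISIMILAR

Trace:
Compute ~ classes (split until stable):
  π0 = {{0,1,2,3,4,5,6,7,8}}
  π1 = {{0,2},{1,4,7,8},{3},{5,6}}
  π2 = {{0,2},{1,4,7,8},{3},{5},{6}}
stable after 3 split(s): 5 block(s)
[0]={0,2}  [2]={0,2}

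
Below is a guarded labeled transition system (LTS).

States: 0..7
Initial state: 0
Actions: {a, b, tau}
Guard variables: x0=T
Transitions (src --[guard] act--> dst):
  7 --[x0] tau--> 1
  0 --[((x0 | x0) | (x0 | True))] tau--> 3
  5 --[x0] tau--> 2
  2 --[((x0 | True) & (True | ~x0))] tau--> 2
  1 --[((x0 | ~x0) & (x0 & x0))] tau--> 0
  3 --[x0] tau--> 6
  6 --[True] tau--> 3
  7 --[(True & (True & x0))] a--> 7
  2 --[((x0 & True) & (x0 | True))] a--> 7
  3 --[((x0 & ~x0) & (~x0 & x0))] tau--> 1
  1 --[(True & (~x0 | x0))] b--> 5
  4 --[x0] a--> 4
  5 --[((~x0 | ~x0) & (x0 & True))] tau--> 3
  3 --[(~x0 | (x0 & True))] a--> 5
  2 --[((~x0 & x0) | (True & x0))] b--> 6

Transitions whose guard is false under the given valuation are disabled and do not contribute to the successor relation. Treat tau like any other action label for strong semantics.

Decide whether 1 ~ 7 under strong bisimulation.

Bisimulation quotient by refinement:
  π0 = {{0,1,2,3,4,5,6,7}}
  π1 = {{0,5,6},{1},{2},{3,7},{4}}
  π2 = {{0,6},{1},{2},{3},{4},{5},{7}}
Fixed point at round 3; 7 class(es).
class of 1: {1}; class of 7: {7}

Answer: NOT BISIMILAR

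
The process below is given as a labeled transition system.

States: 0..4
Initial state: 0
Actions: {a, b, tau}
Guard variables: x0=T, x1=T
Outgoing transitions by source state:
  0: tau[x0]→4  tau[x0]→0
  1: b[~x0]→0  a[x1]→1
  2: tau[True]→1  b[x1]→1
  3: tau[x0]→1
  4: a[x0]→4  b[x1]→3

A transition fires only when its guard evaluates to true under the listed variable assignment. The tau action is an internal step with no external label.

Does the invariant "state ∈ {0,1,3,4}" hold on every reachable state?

Answer: INVARIANT HOLDS

Analysis:
Inv-set: {0,1,3,4}
Reach set: {0,1,3,4}
  0: safe
  1: safe
  3: safe
  4: safe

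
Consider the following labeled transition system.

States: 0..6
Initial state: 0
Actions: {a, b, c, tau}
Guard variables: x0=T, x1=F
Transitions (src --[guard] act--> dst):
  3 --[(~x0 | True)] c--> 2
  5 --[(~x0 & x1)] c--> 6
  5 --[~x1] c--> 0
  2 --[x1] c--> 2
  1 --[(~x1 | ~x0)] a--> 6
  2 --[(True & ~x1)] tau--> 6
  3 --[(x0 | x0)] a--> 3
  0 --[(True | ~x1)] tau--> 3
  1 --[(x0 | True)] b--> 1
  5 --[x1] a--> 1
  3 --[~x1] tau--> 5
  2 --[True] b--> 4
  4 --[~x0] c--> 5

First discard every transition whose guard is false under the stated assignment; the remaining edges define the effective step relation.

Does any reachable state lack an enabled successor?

Answer: DEADLOCK at state 4

Trace:
Reach set: {0,2,3,4,5,6}
  0: tau→3  [1 exit(s)]
  2: b→4  tau→6  [2 exit(s)]
  3: a→3  c→2  tau→5  [3 exit(s)]
  4: ∅  [STUCK]
  5: c→0  [1 exit(s)]
  6: ∅  [STUCK]
trace reaching 4: tau·c·b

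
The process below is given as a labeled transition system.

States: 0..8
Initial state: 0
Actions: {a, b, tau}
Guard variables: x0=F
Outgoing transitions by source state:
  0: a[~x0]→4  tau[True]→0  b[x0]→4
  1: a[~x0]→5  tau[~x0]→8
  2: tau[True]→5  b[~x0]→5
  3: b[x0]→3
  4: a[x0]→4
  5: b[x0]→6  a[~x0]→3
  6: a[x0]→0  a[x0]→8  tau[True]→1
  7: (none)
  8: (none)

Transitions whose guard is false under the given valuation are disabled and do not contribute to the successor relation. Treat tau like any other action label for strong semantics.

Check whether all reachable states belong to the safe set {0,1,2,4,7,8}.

Answer: INVARIANT HOLDS

Working:
Inv-set: {0,1,2,4,7,8}
R = {0,4}
  0: safe
  4: safe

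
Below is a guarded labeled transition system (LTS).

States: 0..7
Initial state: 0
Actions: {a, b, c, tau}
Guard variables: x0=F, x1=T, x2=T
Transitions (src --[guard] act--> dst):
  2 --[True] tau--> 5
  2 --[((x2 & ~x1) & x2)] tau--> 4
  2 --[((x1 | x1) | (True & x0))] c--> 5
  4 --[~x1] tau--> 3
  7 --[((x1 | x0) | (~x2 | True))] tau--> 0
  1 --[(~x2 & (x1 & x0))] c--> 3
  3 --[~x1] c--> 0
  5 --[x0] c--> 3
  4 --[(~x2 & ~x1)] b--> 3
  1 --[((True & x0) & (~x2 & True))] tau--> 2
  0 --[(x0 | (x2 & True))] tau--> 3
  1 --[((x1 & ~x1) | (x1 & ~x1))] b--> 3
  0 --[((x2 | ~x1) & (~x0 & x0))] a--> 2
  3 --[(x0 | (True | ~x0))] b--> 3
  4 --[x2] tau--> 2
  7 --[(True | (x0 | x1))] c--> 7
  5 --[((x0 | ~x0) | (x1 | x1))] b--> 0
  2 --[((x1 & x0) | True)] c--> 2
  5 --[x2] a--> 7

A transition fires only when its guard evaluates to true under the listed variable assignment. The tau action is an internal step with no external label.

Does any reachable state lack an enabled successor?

Answer: DEADLOCK-FREE

Analysis:
R = {0,3}
  0: tau→3  [deg 1]
  3: b→3  [deg 1]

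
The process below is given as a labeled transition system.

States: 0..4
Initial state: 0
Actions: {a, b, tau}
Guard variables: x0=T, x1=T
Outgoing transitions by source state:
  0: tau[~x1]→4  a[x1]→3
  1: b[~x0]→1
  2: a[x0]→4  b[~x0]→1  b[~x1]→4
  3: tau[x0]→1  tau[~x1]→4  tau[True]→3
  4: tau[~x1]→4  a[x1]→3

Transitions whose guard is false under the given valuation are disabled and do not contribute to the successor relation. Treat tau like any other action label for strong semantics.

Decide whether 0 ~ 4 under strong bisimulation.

Compute ~ classes (split until stable):
  round 0: {{0,1,2,3,4}}
  round 1: {{0,2,4},{1},{3}}
  round 2: {{0,4},{1},{2},{3}}
4 equivalence class(es) (converged in 3)
0∈{0,4}, 4∈{0,4}

Answer: BISIMILAR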